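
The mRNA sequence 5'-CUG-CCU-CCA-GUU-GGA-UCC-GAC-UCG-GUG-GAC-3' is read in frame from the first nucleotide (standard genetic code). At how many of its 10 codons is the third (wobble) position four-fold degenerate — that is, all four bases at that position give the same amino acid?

8

Codon 1 CUG (Leu): third position 4-fold.
Codon 2 CCU (Pro): third position 4-fold.
Codon 3 CCA (Pro): third position 4-fold.
Codon 4 GUU (Val): third position 4-fold.
Codon 5 GGA (Gly): third position 4-fold.
Codon 6 UCC (Ser): third position 4-fold.
Codon 7 GAC (Asp): third position 2-fold.
Codon 8 UCG (Ser): third position 4-fold.
Codon 9 GUG (Val): third position 4-fold.
Codon 10 GAC (Asp): third position 2-fold.
Four-fold degenerate third positions: 8.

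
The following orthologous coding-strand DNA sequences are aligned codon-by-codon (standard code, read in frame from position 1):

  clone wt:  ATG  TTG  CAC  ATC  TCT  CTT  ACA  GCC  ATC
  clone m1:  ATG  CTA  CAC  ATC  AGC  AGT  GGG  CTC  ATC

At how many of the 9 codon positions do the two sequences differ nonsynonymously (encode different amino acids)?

3

Codon 1: ATG Met / ATG Met — identical.
Codon 2: TTG Leu / CTA Leu — synonymous.
Codon 3: CAC His / CAC His — identical.
Codon 4: ATC Ile / ATC Ile — identical.
Codon 5: TCT Ser / AGC Ser — synonymous.
Codon 6: CTT Leu / AGT Ser — nonsynonymous.
Codon 7: ACA Thr / GGG Gly — nonsynonymous.
Codon 8: GCC Ala / CTC Leu — nonsynonymous.
Codon 9: ATC Ile / ATC Ile — identical.
Nonsynonymous differences: 3.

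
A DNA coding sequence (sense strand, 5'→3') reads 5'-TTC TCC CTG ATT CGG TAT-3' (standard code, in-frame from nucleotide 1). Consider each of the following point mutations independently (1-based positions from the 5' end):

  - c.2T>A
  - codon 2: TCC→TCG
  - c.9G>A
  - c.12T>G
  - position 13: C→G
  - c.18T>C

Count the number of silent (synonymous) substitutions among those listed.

Codon 1: TTC (Phe) → TAC (Tyr) — missense.
Codon 2: TCC (Ser) → TCG (Ser) — synonymous.
Codon 3: CTG (Leu) → CTA (Leu) — synonymous.
Codon 4: ATT (Ile) → ATG (Met) — missense.
Codon 5: CGG (Arg) → GGG (Gly) — missense.
Codon 6: TAT (Tyr) → TAC (Tyr) — synonymous.
Synonymous: 3 of 6.

3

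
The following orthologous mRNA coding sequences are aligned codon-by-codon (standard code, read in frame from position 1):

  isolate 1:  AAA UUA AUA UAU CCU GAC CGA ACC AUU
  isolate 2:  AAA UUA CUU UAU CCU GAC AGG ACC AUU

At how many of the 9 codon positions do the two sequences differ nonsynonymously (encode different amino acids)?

1

Codon 1: AAA Lys / AAA Lys — identical.
Codon 2: UUA Leu / UUA Leu — identical.
Codon 3: AUA Ile / CUU Leu — nonsynonymous.
Codon 4: UAU Tyr / UAU Tyr — identical.
Codon 5: CCU Pro / CCU Pro — identical.
Codon 6: GAC Asp / GAC Asp — identical.
Codon 7: CGA Arg / AGG Arg — synonymous.
Codon 8: ACC Thr / ACC Thr — identical.
Codon 9: AUU Ile / AUU Ile — identical.
Nonsynonymous differences: 1.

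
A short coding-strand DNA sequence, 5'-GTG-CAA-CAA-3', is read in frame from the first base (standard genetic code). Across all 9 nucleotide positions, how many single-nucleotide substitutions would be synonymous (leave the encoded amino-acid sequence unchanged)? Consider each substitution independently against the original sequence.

Codon 1 (GTG, Val): 3 synonymous substitutions.
Codon 2 (CAA, Gln): 1 synonymous substitution.
Codon 3 (CAA, Gln): 1 synonymous substitution.
Total: 3 + 1 + 1 = 5.

5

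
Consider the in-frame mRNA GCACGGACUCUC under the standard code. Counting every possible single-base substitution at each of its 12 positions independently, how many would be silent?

Codon 1 (GCA, Ala): 3 synonymous substitutions.
Codon 2 (CGG, Arg): 4 synonymous substitutions.
Codon 3 (ACU, Thr): 3 synonymous substitutions.
Codon 4 (CUC, Leu): 3 synonymous substitutions.
Total: 3 + 4 + 3 + 3 = 13.

13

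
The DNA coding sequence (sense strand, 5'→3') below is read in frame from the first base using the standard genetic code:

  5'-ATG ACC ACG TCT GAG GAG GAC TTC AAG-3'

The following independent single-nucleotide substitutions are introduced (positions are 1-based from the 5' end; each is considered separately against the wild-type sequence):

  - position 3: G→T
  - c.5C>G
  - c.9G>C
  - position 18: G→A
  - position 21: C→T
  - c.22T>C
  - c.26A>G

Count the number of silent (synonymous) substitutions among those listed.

Codon 1: ATG (Met) → ATT (Ile) — missense.
Codon 2: ACC (Thr) → AGC (Ser) — missense.
Codon 3: ACG (Thr) → ACC (Thr) — synonymous.
Codon 6: GAG (Glu) → GAA (Glu) — synonymous.
Codon 7: GAC (Asp) → GAT (Asp) — synonymous.
Codon 8: TTC (Phe) → CTC (Leu) — missense.
Codon 9: AAG (Lys) → AGG (Arg) — missense.
Synonymous: 3 of 7.

3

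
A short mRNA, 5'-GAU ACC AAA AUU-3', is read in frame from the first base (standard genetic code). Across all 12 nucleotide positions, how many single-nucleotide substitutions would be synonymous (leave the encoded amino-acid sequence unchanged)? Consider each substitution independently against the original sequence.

7

Codon 1 (GAU, Asp): 1 synonymous substitution.
Codon 2 (ACC, Thr): 3 synonymous substitutions.
Codon 3 (AAA, Lys): 1 synonymous substitution.
Codon 4 (AUU, Ile): 2 synonymous substitutions.
Total: 1 + 3 + 1 + 2 = 7.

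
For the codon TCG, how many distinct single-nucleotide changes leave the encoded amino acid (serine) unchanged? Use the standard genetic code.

Position 1: none → 0 synonymous.
Position 2: none → 0 synonymous.
Position 3: TCT, TCC, TCA → 3 synonymous.
Total: 0 + 0 + 3 = 3.

3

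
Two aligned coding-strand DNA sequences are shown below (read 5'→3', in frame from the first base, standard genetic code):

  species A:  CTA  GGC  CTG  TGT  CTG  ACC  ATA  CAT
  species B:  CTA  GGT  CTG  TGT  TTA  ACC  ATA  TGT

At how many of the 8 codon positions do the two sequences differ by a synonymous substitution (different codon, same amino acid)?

2

Codon 1: CTA Leu / CTA Leu — identical.
Codon 2: GGC Gly / GGT Gly — synonymous.
Codon 3: CTG Leu / CTG Leu — identical.
Codon 4: TGT Cys / TGT Cys — identical.
Codon 5: CTG Leu / TTA Leu — synonymous.
Codon 6: ACC Thr / ACC Thr — identical.
Codon 7: ATA Ile / ATA Ile — identical.
Codon 8: CAT His / TGT Cys — nonsynonymous.
Synonymous differences: 2.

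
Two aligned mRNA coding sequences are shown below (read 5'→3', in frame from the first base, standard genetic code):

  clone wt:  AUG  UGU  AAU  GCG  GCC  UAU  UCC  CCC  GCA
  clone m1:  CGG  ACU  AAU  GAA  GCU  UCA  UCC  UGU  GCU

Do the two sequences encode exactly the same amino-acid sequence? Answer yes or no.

Codon 1: AUG Met / CGG Arg — nonsynonymous.
Codon 2: UGU Cys / ACU Thr — nonsynonymous.
Codon 3: AAU Asn / AAU Asn — identical.
Codon 4: GCG Ala / GAA Glu — nonsynonymous.
Codon 5: GCC Ala / GCU Ala — synonymous.
Codon 6: UAU Tyr / UCA Ser — nonsynonymous.
Codon 7: UCC Ser / UCC Ser — identical.
Codon 8: CCC Pro / UGU Cys — nonsynonymous.
Codon 9: GCA Ala / GCU Ala — synonymous.
Nonsynonymous differences: 5 → different protein.

no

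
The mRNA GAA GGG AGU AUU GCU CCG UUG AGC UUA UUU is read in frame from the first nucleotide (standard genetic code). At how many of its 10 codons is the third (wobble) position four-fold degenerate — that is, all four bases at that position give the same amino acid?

Codon 1 GAA (Glu): third position 2-fold.
Codon 2 GGG (Gly): third position 4-fold.
Codon 3 AGU (Ser): third position 2-fold.
Codon 4 AUU (Ile): third position 3-fold.
Codon 5 GCU (Ala): third position 4-fold.
Codon 6 CCG (Pro): third position 4-fold.
Codon 7 UUG (Leu): third position 2-fold.
Codon 8 AGC (Ser): third position 2-fold.
Codon 9 UUA (Leu): third position 2-fold.
Codon 10 UUU (Phe): third position 2-fold.
Four-fold degenerate third positions: 3.

3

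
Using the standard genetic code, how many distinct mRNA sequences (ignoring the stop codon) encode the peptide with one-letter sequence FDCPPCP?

Phe: 2 codons.
Asp: 2 codons.
Cys: 2 codons.
Pro: 4 codons.
Pro: 4 codons.
Cys: 2 codons.
Pro: 4 codons.
2 × 2 × 2 × 4 × 4 × 2 × 4 = 1024.

1024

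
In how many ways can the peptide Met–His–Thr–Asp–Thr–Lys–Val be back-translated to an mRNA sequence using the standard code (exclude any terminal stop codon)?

Met: 1 codon.
His: 2 codons.
Thr: 4 codons.
Asp: 2 codons.
Thr: 4 codons.
Lys: 2 codons.
Val: 4 codons.
1 × 2 × 4 × 2 × 4 × 2 × 4 = 512.

512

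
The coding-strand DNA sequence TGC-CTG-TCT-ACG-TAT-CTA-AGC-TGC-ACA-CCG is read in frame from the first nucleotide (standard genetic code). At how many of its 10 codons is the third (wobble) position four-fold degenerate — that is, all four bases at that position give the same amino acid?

6

Codon 1 TGC (Cys): third position 2-fold.
Codon 2 CTG (Leu): third position 4-fold.
Codon 3 TCT (Ser): third position 4-fold.
Codon 4 ACG (Thr): third position 4-fold.
Codon 5 TAT (Tyr): third position 2-fold.
Codon 6 CTA (Leu): third position 4-fold.
Codon 7 AGC (Ser): third position 2-fold.
Codon 8 TGC (Cys): third position 2-fold.
Codon 9 ACA (Thr): third position 4-fold.
Codon 10 CCG (Pro): third position 4-fold.
Four-fold degenerate third positions: 6.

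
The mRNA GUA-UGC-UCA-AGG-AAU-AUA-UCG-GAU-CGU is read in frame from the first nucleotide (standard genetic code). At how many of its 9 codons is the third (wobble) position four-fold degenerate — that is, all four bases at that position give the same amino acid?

Codon 1 GUA (Val): third position 4-fold.
Codon 2 UGC (Cys): third position 2-fold.
Codon 3 UCA (Ser): third position 4-fold.
Codon 4 AGG (Arg): third position 2-fold.
Codon 5 AAU (Asn): third position 2-fold.
Codon 6 AUA (Ile): third position 3-fold.
Codon 7 UCG (Ser): third position 4-fold.
Codon 8 GAU (Asp): third position 2-fold.
Codon 9 CGU (Arg): third position 4-fold.
Four-fold degenerate third positions: 4.

4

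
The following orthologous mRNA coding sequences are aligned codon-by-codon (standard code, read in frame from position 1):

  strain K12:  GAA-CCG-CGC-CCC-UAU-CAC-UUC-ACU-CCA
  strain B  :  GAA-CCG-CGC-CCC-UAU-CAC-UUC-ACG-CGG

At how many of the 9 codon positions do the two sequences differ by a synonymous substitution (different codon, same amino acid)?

Codon 1: GAA Glu / GAA Glu — identical.
Codon 2: CCG Pro / CCG Pro — identical.
Codon 3: CGC Arg / CGC Arg — identical.
Codon 4: CCC Pro / CCC Pro — identical.
Codon 5: UAU Tyr / UAU Tyr — identical.
Codon 6: CAC His / CAC His — identical.
Codon 7: UUC Phe / UUC Phe — identical.
Codon 8: ACU Thr / ACG Thr — synonymous.
Codon 9: CCA Pro / CGG Arg — nonsynonymous.
Synonymous differences: 1.

1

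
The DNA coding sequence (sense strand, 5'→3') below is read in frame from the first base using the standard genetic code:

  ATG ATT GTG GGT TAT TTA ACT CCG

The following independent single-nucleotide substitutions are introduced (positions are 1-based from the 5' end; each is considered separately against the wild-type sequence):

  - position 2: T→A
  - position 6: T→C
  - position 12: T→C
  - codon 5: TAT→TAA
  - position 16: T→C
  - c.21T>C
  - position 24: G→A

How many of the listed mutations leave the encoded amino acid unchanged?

Codon 1: ATG (Met) → AAG (Lys) — missense.
Codon 2: ATT (Ile) → ATC (Ile) — synonymous.
Codon 4: GGT (Gly) → GGC (Gly) — synonymous.
Codon 5: TAT (Tyr) → TAA (Stop) — nonsense.
Codon 6: TTA (Leu) → CTA (Leu) — synonymous.
Codon 7: ACT (Thr) → ACC (Thr) — synonymous.
Codon 8: CCG (Pro) → CCA (Pro) — synonymous.
Synonymous: 5 of 7.

5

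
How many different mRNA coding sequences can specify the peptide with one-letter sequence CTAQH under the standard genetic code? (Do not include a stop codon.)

Cys: 2 codons.
Thr: 4 codons.
Ala: 4 codons.
Gln: 2 codons.
His: 2 codons.
2 × 4 × 4 × 2 × 2 = 128.

128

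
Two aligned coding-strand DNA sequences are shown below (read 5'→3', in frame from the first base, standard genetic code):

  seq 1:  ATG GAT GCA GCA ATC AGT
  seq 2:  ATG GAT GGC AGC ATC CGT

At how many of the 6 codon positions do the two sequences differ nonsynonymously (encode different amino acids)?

Codon 1: ATG Met / ATG Met — identical.
Codon 2: GAT Asp / GAT Asp — identical.
Codon 3: GCA Ala / GGC Gly — nonsynonymous.
Codon 4: GCA Ala / AGC Ser — nonsynonymous.
Codon 5: ATC Ile / ATC Ile — identical.
Codon 6: AGT Ser / CGT Arg — nonsynonymous.
Nonsynonymous differences: 3.

3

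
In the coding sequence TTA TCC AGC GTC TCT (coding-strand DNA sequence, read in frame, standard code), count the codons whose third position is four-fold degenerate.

3

Codon 1 TTA (Leu): third position 2-fold.
Codon 2 TCC (Ser): third position 4-fold.
Codon 3 AGC (Ser): third position 2-fold.
Codon 4 GTC (Val): third position 4-fold.
Codon 5 TCT (Ser): third position 4-fold.
Four-fold degenerate third positions: 3.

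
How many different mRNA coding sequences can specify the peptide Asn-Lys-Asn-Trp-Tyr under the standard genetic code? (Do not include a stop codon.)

16

Asn: 2 codons.
Lys: 2 codons.
Asn: 2 codons.
Trp: 1 codon.
Tyr: 2 codons.
2 × 2 × 2 × 1 × 2 = 16.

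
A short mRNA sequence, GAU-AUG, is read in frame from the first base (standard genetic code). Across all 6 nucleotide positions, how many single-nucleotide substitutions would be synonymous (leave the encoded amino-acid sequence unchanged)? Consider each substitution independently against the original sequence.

Codon 1 (GAU, Asp): 1 synonymous substitution.
Codon 2 (AUG, Met): 0 synonymous substitutions.
Total: 1 + 0 = 1.

1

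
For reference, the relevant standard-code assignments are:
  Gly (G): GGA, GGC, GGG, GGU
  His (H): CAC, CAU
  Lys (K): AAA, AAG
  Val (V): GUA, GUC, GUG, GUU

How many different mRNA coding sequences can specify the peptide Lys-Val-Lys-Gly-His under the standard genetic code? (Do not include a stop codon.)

Lys: 2 codons.
Val: 4 codons.
Lys: 2 codons.
Gly: 4 codons.
His: 2 codons.
2 × 4 × 2 × 4 × 2 = 128.

128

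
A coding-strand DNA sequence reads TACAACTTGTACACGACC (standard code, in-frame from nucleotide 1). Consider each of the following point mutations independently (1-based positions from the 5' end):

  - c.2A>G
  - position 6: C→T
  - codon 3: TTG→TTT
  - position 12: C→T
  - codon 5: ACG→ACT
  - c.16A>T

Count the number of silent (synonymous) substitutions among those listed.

Codon 1: TAC (Tyr) → TGC (Cys) — missense.
Codon 2: AAC (Asn) → AAT (Asn) — synonymous.
Codon 3: TTG (Leu) → TTT (Phe) — missense.
Codon 4: TAC (Tyr) → TAT (Tyr) — synonymous.
Codon 5: ACG (Thr) → ACT (Thr) — synonymous.
Codon 6: ACC (Thr) → TCC (Ser) — missense.
Synonymous: 3 of 6.

3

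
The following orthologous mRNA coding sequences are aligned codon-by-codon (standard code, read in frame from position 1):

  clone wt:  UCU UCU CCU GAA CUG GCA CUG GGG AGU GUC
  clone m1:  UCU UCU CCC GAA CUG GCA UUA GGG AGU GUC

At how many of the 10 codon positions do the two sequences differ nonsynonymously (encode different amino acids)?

0

Codon 1: UCU Ser / UCU Ser — identical.
Codon 2: UCU Ser / UCU Ser — identical.
Codon 3: CCU Pro / CCC Pro — synonymous.
Codon 4: GAA Glu / GAA Glu — identical.
Codon 5: CUG Leu / CUG Leu — identical.
Codon 6: GCA Ala / GCA Ala — identical.
Codon 7: CUG Leu / UUA Leu — synonymous.
Codon 8: GGG Gly / GGG Gly — identical.
Codon 9: AGU Ser / AGU Ser — identical.
Codon 10: GUC Val / GUC Val — identical.
Nonsynonymous differences: 0.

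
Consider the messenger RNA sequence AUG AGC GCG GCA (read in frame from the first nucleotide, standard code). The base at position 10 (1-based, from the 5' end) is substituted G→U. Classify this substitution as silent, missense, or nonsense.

missense

Position 10 falls in codon 4: GCA → Ala.
After the substitution the codon is UCA → Ser.
Ala ≠ Ser, so this is a missense mutation.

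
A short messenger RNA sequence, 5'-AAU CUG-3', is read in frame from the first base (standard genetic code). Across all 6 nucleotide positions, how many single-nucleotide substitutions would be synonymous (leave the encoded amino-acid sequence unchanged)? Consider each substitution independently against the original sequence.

5

Codon 1 (AAU, Asn): 1 synonymous substitution.
Codon 2 (CUG, Leu): 4 synonymous substitutions.
Total: 1 + 4 = 5.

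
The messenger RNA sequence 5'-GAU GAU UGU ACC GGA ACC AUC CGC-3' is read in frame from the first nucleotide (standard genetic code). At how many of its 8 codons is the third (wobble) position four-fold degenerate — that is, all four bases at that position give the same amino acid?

Codon 1 GAU (Asp): third position 2-fold.
Codon 2 GAU (Asp): third position 2-fold.
Codon 3 UGU (Cys): third position 2-fold.
Codon 4 ACC (Thr): third position 4-fold.
Codon 5 GGA (Gly): third position 4-fold.
Codon 6 ACC (Thr): third position 4-fold.
Codon 7 AUC (Ile): third position 3-fold.
Codon 8 CGC (Arg): third position 4-fold.
Four-fold degenerate third positions: 4.

4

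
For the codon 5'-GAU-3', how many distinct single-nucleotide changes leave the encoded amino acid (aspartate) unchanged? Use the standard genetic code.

1

Position 1: none → 0 synonymous.
Position 2: none → 0 synonymous.
Position 3: GAC → 1 synonymous.
Total: 0 + 0 + 1 = 1.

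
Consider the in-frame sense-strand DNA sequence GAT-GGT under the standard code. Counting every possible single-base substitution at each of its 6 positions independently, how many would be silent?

4

Codon 1 (GAT, Asp): 1 synonymous substitution.
Codon 2 (GGT, Gly): 3 synonymous substitutions.
Total: 1 + 3 = 4.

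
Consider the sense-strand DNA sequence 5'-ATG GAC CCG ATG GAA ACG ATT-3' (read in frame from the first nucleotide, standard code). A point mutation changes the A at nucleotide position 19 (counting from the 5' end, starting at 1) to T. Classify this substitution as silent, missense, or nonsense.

Position 19 falls in codon 7: ATT → Ile.
After the substitution the codon is TTT → Phe.
Ile ≠ Phe, so this is a missense mutation.

missense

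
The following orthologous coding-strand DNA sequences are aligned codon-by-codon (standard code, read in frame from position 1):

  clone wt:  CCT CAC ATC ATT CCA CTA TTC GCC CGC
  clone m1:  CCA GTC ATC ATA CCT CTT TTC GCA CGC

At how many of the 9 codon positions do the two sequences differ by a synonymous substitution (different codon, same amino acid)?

Codon 1: CCT Pro / CCA Pro — synonymous.
Codon 2: CAC His / GTC Val — nonsynonymous.
Codon 3: ATC Ile / ATC Ile — identical.
Codon 4: ATT Ile / ATA Ile — synonymous.
Codon 5: CCA Pro / CCT Pro — synonymous.
Codon 6: CTA Leu / CTT Leu — synonymous.
Codon 7: TTC Phe / TTC Phe — identical.
Codon 8: GCC Ala / GCA Ala — synonymous.
Codon 9: CGC Arg / CGC Arg — identical.
Synonymous differences: 5.

5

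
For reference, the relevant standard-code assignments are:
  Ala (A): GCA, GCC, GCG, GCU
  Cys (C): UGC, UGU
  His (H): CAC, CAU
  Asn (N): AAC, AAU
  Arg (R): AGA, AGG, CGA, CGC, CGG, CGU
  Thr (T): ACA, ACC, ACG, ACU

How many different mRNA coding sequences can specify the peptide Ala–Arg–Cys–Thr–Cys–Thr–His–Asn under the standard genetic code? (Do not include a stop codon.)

6144

Ala: 4 codons.
Arg: 6 codons.
Cys: 2 codons.
Thr: 4 codons.
Cys: 2 codons.
Thr: 4 codons.
His: 2 codons.
Asn: 2 codons.
4 × 6 × 2 × 4 × 2 × 4 × 2 × 2 = 6144.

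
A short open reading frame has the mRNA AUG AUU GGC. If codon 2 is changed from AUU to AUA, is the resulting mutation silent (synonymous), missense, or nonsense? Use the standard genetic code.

silent

Position 6 falls in codon 2: AUU → Ile.
After the substitution the codon is AUA → Ile.
Both encode Ile, so the change is synonymous.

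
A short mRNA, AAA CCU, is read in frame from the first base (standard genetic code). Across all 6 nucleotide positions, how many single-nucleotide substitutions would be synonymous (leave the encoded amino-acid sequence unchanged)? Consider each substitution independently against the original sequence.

Codon 1 (AAA, Lys): 1 synonymous substitution.
Codon 2 (CCU, Pro): 3 synonymous substitutions.
Total: 1 + 3 = 4.

4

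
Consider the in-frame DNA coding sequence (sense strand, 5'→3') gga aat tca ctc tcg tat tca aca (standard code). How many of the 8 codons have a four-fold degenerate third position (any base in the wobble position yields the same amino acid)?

6

Codon 1 GGA (Gly): third position 4-fold.
Codon 2 AAT (Asn): third position 2-fold.
Codon 3 TCA (Ser): third position 4-fold.
Codon 4 CTC (Leu): third position 4-fold.
Codon 5 TCG (Ser): third position 4-fold.
Codon 6 TAT (Tyr): third position 2-fold.
Codon 7 TCA (Ser): third position 4-fold.
Codon 8 ACA (Thr): third position 4-fold.
Four-fold degenerate third positions: 6.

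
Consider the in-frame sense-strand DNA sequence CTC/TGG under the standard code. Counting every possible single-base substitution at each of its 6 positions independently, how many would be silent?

3

Codon 1 (CTC, Leu): 3 synonymous substitutions.
Codon 2 (TGG, Trp): 0 synonymous substitutions.
Total: 3 + 0 = 3.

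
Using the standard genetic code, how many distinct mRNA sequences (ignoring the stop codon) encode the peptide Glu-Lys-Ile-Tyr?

Glu: 2 codons.
Lys: 2 codons.
Ile: 3 codons.
Tyr: 2 codons.
2 × 2 × 3 × 2 = 24.

24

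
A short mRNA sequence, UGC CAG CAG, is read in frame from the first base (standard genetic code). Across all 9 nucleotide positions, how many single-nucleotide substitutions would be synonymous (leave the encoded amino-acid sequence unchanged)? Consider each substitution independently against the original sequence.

Codon 1 (UGC, Cys): 1 synonymous substitution.
Codon 2 (CAG, Gln): 1 synonymous substitution.
Codon 3 (CAG, Gln): 1 synonymous substitution.
Total: 1 + 1 + 1 = 3.

3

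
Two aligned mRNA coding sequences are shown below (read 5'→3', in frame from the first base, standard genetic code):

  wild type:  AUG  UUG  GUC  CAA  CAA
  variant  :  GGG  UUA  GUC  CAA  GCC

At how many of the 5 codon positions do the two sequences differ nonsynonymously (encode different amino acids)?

Codon 1: AUG Met / GGG Gly — nonsynonymous.
Codon 2: UUG Leu / UUA Leu — synonymous.
Codon 3: GUC Val / GUC Val — identical.
Codon 4: CAA Gln / CAA Gln — identical.
Codon 5: CAA Gln / GCC Ala — nonsynonymous.
Nonsynonymous differences: 2.

2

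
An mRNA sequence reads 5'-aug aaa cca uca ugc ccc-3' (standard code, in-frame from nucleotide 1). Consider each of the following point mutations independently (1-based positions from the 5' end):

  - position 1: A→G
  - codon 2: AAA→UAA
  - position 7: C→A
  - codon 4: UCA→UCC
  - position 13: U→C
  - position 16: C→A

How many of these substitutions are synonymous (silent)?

Codon 1: AUG (Met) → GUG (Val) — missense.
Codon 2: AAA (Lys) → UAA (Stop) — nonsense.
Codon 3: CCA (Pro) → ACA (Thr) — missense.
Codon 4: UCA (Ser) → UCC (Ser) — synonymous.
Codon 5: UGC (Cys) → CGC (Arg) — missense.
Codon 6: CCC (Pro) → ACC (Thr) — missense.
Synonymous: 1 of 6.

1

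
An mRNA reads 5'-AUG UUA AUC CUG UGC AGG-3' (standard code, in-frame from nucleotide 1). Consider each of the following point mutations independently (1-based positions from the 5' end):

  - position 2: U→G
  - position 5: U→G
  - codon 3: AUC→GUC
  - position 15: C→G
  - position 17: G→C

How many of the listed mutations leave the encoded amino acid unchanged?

0

Codon 1: AUG (Met) → AGG (Arg) — missense.
Codon 2: UUA (Leu) → UGA (Stop) — nonsense.
Codon 3: AUC (Ile) → GUC (Val) — missense.
Codon 5: UGC (Cys) → UGG (Trp) — missense.
Codon 6: AGG (Arg) → ACG (Thr) — missense.
Synonymous: 0 of 5.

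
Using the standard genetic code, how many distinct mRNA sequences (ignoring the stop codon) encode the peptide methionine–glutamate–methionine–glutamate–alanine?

16

Met: 1 codon.
Glu: 2 codons.
Met: 1 codon.
Glu: 2 codons.
Ala: 4 codons.
1 × 2 × 1 × 2 × 4 = 16.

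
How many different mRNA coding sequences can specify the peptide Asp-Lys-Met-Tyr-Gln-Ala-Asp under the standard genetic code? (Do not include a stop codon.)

Asp: 2 codons.
Lys: 2 codons.
Met: 1 codon.
Tyr: 2 codons.
Gln: 2 codons.
Ala: 4 codons.
Asp: 2 codons.
2 × 2 × 1 × 2 × 2 × 4 × 2 = 128.

128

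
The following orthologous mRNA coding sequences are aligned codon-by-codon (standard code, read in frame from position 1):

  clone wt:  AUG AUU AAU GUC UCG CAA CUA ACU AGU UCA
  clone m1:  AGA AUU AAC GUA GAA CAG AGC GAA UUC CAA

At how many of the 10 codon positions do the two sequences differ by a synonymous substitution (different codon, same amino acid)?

Codon 1: AUG Met / AGA Arg — nonsynonymous.
Codon 2: AUU Ile / AUU Ile — identical.
Codon 3: AAU Asn / AAC Asn — synonymous.
Codon 4: GUC Val / GUA Val — synonymous.
Codon 5: UCG Ser / GAA Glu — nonsynonymous.
Codon 6: CAA Gln / CAG Gln — synonymous.
Codon 7: CUA Leu / AGC Ser — nonsynonymous.
Codon 8: ACU Thr / GAA Glu — nonsynonymous.
Codon 9: AGU Ser / UUC Phe — nonsynonymous.
Codon 10: UCA Ser / CAA Gln — nonsynonymous.
Synonymous differences: 3.

3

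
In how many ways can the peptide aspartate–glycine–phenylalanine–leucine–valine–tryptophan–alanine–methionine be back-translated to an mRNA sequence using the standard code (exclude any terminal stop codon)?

Asp: 2 codons.
Gly: 4 codons.
Phe: 2 codons.
Leu: 6 codons.
Val: 4 codons.
Trp: 1 codon.
Ala: 4 codons.
Met: 1 codon.
2 × 4 × 2 × 6 × 4 × 1 × 4 × 1 = 1536.

1536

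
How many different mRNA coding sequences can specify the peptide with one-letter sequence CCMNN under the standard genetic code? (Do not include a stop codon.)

Cys: 2 codons.
Cys: 2 codons.
Met: 1 codon.
Asn: 2 codons.
Asn: 2 codons.
2 × 2 × 1 × 2 × 2 = 16.

16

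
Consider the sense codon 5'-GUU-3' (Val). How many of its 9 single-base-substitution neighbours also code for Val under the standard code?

Position 1: none → 0 synonymous.
Position 2: none → 0 synonymous.
Position 3: GUC, GUA, GUG → 3 synonymous.
Total: 0 + 0 + 3 = 3.

3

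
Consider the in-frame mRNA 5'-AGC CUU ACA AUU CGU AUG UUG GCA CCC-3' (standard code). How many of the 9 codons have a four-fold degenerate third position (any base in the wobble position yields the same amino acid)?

5

Codon 1 AGC (Ser): third position 2-fold.
Codon 2 CUU (Leu): third position 4-fold.
Codon 3 ACA (Thr): third position 4-fold.
Codon 4 AUU (Ile): third position 3-fold.
Codon 5 CGU (Arg): third position 4-fold.
Codon 6 AUG (Met): third position 1-fold.
Codon 7 UUG (Leu): third position 2-fold.
Codon 8 GCA (Ala): third position 4-fold.
Codon 9 CCC (Pro): third position 4-fold.
Four-fold degenerate third positions: 5.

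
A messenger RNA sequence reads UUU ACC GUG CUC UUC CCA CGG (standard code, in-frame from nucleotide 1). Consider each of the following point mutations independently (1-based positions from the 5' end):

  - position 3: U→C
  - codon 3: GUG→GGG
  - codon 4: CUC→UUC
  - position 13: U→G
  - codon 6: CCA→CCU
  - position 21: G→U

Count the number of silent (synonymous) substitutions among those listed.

3

Codon 1: UUU (Phe) → UUC (Phe) — synonymous.
Codon 3: GUG (Val) → GGG (Gly) — missense.
Codon 4: CUC (Leu) → UUC (Phe) — missense.
Codon 5: UUC (Phe) → GUC (Val) — missense.
Codon 6: CCA (Pro) → CCU (Pro) — synonymous.
Codon 7: CGG (Arg) → CGU (Arg) — synonymous.
Synonymous: 3 of 6.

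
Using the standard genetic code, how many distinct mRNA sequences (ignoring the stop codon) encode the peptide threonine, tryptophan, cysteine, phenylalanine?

Thr: 4 codons.
Trp: 1 codon.
Cys: 2 codons.
Phe: 2 codons.
4 × 1 × 2 × 2 = 16.

16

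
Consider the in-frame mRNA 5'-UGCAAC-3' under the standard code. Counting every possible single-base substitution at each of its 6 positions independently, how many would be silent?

Codon 1 (UGC, Cys): 1 synonymous substitution.
Codon 2 (AAC, Asn): 1 synonymous substitution.
Total: 1 + 1 = 2.

2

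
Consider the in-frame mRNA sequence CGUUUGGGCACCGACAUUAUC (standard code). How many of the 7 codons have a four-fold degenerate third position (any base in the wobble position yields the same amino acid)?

3

Codon 1 CGU (Arg): third position 4-fold.
Codon 2 UUG (Leu): third position 2-fold.
Codon 3 GGC (Gly): third position 4-fold.
Codon 4 ACC (Thr): third position 4-fold.
Codon 5 GAC (Asp): third position 2-fold.
Codon 6 AUU (Ile): third position 3-fold.
Codon 7 AUC (Ile): third position 3-fold.
Four-fold degenerate third positions: 3.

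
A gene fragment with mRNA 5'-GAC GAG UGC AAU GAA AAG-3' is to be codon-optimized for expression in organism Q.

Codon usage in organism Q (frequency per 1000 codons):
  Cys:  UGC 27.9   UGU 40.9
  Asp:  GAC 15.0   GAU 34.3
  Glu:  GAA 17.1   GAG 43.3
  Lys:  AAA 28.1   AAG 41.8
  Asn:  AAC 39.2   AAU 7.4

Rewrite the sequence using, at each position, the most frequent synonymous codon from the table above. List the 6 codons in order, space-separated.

Codon 1 (Asp): best is GAU at 34.3.
Codon 2 (Glu): best is GAG at 43.3.
Codon 3 (Cys): best is UGU at 40.9.
Codon 4 (Asn): best is AAC at 39.2.
Codon 5 (Glu): best is GAG at 43.3.
Codon 6 (Lys): best is AAG at 41.8.

GAU GAG UGU AAC GAG AAG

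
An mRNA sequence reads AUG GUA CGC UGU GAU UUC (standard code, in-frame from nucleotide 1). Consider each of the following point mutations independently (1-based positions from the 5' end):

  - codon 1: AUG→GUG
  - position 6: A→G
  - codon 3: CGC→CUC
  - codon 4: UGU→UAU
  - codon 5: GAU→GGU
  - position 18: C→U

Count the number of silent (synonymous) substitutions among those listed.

2

Codon 1: AUG (Met) → GUG (Val) — missense.
Codon 2: GUA (Val) → GUG (Val) — synonymous.
Codon 3: CGC (Arg) → CUC (Leu) — missense.
Codon 4: UGU (Cys) → UAU (Tyr) — missense.
Codon 5: GAU (Asp) → GGU (Gly) — missense.
Codon 6: UUC (Phe) → UUU (Phe) — synonymous.
Synonymous: 2 of 6.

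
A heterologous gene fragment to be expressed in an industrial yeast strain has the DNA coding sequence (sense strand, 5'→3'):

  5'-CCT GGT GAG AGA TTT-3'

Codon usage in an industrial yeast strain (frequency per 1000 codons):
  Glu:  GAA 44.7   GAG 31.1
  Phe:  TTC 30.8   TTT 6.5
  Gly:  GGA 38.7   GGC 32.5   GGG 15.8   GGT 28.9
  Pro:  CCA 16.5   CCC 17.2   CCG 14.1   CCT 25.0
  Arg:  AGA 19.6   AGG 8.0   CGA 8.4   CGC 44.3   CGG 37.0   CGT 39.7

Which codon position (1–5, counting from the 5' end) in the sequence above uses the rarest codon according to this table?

Codon 1 CCT (Pro): 25.0 per 1000.
Codon 2 GGT (Gly): 28.9 per 1000.
Codon 3 GAG (Glu): 31.1 per 1000.
Codon 4 AGA (Arg): 19.6 per 1000.
Codon 5 TTT (Phe): 6.5 per 1000.
Lowest frequency is 6.5 at codon 5.

5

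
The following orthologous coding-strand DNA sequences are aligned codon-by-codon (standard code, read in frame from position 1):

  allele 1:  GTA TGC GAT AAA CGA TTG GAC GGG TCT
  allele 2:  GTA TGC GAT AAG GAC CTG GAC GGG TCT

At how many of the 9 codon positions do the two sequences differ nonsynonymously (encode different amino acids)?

1

Codon 1: GTA Val / GTA Val — identical.
Codon 2: TGC Cys / TGC Cys — identical.
Codon 3: GAT Asp / GAT Asp — identical.
Codon 4: AAA Lys / AAG Lys — synonymous.
Codon 5: CGA Arg / GAC Asp — nonsynonymous.
Codon 6: TTG Leu / CTG Leu — synonymous.
Codon 7: GAC Asp / GAC Asp — identical.
Codon 8: GGG Gly / GGG Gly — identical.
Codon 9: TCT Ser / TCT Ser — identical.
Nonsynonymous differences: 1.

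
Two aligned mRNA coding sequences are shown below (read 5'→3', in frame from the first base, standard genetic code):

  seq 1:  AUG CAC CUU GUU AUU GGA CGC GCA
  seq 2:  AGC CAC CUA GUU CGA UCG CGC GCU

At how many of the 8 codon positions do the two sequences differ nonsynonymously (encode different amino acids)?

Codon 1: AUG Met / AGC Ser — nonsynonymous.
Codon 2: CAC His / CAC His — identical.
Codon 3: CUU Leu / CUA Leu — synonymous.
Codon 4: GUU Val / GUU Val — identical.
Codon 5: AUU Ile / CGA Arg — nonsynonymous.
Codon 6: GGA Gly / UCG Ser — nonsynonymous.
Codon 7: CGC Arg / CGC Arg — identical.
Codon 8: GCA Ala / GCU Ala — synonymous.
Nonsynonymous differences: 3.

3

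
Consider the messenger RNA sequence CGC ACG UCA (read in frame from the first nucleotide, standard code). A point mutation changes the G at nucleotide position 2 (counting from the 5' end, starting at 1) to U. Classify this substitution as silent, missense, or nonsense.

missense

Position 2 falls in codon 1: CGC → Arg.
After the substitution the codon is CUC → Leu.
Arg ≠ Leu, so this is a missense mutation.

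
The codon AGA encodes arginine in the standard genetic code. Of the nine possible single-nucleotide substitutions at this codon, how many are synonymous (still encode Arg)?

Position 1: CGA → 1 synonymous.
Position 2: none → 0 synonymous.
Position 3: AGG → 1 synonymous.
Total: 1 + 0 + 1 = 2.

2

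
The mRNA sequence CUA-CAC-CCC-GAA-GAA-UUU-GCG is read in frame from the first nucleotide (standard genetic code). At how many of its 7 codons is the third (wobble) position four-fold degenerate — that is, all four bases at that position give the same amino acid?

Codon 1 CUA (Leu): third position 4-fold.
Codon 2 CAC (His): third position 2-fold.
Codon 3 CCC (Pro): third position 4-fold.
Codon 4 GAA (Glu): third position 2-fold.
Codon 5 GAA (Glu): third position 2-fold.
Codon 6 UUU (Phe): third position 2-fold.
Codon 7 GCG (Ala): third position 4-fold.
Four-fold degenerate third positions: 3.

3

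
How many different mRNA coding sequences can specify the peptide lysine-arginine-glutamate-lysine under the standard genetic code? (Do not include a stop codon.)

48

Lys: 2 codons.
Arg: 6 codons.
Glu: 2 codons.
Lys: 2 codons.
2 × 6 × 2 × 2 = 48.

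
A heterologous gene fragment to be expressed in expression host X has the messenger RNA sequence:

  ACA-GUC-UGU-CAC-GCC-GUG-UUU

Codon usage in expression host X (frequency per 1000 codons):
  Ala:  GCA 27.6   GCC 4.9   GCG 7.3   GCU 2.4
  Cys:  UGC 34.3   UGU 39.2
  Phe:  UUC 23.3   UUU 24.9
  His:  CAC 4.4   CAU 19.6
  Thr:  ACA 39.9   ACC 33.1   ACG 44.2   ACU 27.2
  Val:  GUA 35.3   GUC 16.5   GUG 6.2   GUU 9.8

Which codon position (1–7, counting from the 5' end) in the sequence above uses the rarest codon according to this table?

Codon 1 ACA (Thr): 39.9 per 1000.
Codon 2 GUC (Val): 16.5 per 1000.
Codon 3 UGU (Cys): 39.2 per 1000.
Codon 4 CAC (His): 4.4 per 1000.
Codon 5 GCC (Ala): 4.9 per 1000.
Codon 6 GUG (Val): 6.2 per 1000.
Codon 7 UUU (Phe): 24.9 per 1000.
Lowest frequency is 4.4 at codon 4.

4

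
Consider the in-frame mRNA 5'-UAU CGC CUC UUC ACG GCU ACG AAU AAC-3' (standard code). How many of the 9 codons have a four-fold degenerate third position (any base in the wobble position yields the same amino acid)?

5

Codon 1 UAU (Tyr): third position 2-fold.
Codon 2 CGC (Arg): third position 4-fold.
Codon 3 CUC (Leu): third position 4-fold.
Codon 4 UUC (Phe): third position 2-fold.
Codon 5 ACG (Thr): third position 4-fold.
Codon 6 GCU (Ala): third position 4-fold.
Codon 7 ACG (Thr): third position 4-fold.
Codon 8 AAU (Asn): third position 2-fold.
Codon 9 AAC (Asn): third position 2-fold.
Four-fold degenerate third positions: 5.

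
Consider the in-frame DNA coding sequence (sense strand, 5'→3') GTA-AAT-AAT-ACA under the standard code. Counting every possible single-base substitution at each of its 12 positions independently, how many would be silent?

Codon 1 (GTA, Val): 3 synonymous substitutions.
Codon 2 (AAT, Asn): 1 synonymous substitution.
Codon 3 (AAT, Asn): 1 synonymous substitution.
Codon 4 (ACA, Thr): 3 synonymous substitutions.
Total: 3 + 1 + 1 + 3 = 8.

8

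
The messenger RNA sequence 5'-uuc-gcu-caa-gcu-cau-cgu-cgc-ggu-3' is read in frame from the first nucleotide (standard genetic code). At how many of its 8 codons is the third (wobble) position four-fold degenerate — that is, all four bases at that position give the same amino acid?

5

Codon 1 UUC (Phe): third position 2-fold.
Codon 2 GCU (Ala): third position 4-fold.
Codon 3 CAA (Gln): third position 2-fold.
Codon 4 GCU (Ala): third position 4-fold.
Codon 5 CAU (His): third position 2-fold.
Codon 6 CGU (Arg): third position 4-fold.
Codon 7 CGC (Arg): third position 4-fold.
Codon 8 GGU (Gly): third position 4-fold.
Four-fold degenerate third positions: 5.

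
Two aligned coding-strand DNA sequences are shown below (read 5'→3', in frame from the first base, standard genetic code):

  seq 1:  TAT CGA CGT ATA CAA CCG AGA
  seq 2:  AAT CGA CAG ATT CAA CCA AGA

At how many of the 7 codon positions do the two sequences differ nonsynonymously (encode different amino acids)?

Codon 1: TAT Tyr / AAT Asn — nonsynonymous.
Codon 2: CGA Arg / CGA Arg — identical.
Codon 3: CGT Arg / CAG Gln — nonsynonymous.
Codon 4: ATA Ile / ATT Ile — synonymous.
Codon 5: CAA Gln / CAA Gln — identical.
Codon 6: CCG Pro / CCA Pro — synonymous.
Codon 7: AGA Arg / AGA Arg — identical.
Nonsynonymous differences: 2.

2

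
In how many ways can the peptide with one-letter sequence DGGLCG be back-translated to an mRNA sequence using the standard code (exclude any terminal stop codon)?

Asp: 2 codons.
Gly: 4 codons.
Gly: 4 codons.
Leu: 6 codons.
Cys: 2 codons.
Gly: 4 codons.
2 × 4 × 4 × 6 × 2 × 4 = 1536.

1536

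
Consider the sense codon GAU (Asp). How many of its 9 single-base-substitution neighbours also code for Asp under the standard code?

Position 1: none → 0 synonymous.
Position 2: none → 0 synonymous.
Position 3: GAC → 1 synonymous.
Total: 0 + 0 + 1 = 1.

1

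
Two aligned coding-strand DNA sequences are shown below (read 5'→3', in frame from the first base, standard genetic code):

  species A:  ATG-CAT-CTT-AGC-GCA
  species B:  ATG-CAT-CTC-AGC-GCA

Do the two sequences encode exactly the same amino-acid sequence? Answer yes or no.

yes

Codon 1: ATG Met / ATG Met — identical.
Codon 2: CAT His / CAT His — identical.
Codon 3: CTT Leu / CTC Leu — synonymous.
Codon 4: AGC Ser / AGC Ser — identical.
Codon 5: GCA Ala / GCA Ala — identical.
Nonsynonymous differences: 0 → same protein.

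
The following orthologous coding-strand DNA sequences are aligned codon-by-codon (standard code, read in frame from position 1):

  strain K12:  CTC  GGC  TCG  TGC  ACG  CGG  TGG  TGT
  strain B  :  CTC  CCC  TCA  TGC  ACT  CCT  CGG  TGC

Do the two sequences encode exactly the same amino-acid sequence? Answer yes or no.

Codon 1: CTC Leu / CTC Leu — identical.
Codon 2: GGC Gly / CCC Pro — nonsynonymous.
Codon 3: TCG Ser / TCA Ser — synonymous.
Codon 4: TGC Cys / TGC Cys — identical.
Codon 5: ACG Thr / ACT Thr — synonymous.
Codon 6: CGG Arg / CCT Pro — nonsynonymous.
Codon 7: TGG Trp / CGG Arg — nonsynonymous.
Codon 8: TGT Cys / TGC Cys — synonymous.
Nonsynonymous differences: 3 → different protein.

no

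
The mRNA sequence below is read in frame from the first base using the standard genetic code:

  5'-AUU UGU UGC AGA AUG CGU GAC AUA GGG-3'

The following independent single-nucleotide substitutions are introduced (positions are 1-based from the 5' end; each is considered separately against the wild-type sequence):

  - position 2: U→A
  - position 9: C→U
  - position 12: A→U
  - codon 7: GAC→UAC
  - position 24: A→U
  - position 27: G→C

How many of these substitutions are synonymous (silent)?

Codon 1: AUU (Ile) → AAU (Asn) — missense.
Codon 3: UGC (Cys) → UGU (Cys) — synonymous.
Codon 4: AGA (Arg) → AGU (Ser) — missense.
Codon 7: GAC (Asp) → UAC (Tyr) — missense.
Codon 8: AUA (Ile) → AUU (Ile) — synonymous.
Codon 9: GGG (Gly) → GGC (Gly) — synonymous.
Synonymous: 3 of 6.

3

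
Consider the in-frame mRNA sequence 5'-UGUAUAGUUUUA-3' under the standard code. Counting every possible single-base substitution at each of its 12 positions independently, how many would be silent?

8

Codon 1 (UGU, Cys): 1 synonymous substitution.
Codon 2 (AUA, Ile): 2 synonymous substitutions.
Codon 3 (GUU, Val): 3 synonymous substitutions.
Codon 4 (UUA, Leu): 2 synonymous substitutions.
Total: 1 + 2 + 3 + 2 = 8.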